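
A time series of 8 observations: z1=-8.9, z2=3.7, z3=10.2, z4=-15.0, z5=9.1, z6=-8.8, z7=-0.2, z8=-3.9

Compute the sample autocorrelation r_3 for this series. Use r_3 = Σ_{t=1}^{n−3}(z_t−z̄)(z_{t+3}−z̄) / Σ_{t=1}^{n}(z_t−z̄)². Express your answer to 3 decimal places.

0.045

Mean z̄ = (-8.9 + 3.7 + 10.2 − 15.0 + 9.1 − 8.8 − 0.2 − 3.9)/8 = -1.7250
Σ(z_t−z̄)(z_{t+3}−z̄) = (95.2481) + (58.7256) + (-84.3694) + (-20.2444) + (-23.5444) = 25.8156
Denominator Σ(z_t−z̄)² = 573.6350
r_3 = 25.8156 / 573.6350 = 0.045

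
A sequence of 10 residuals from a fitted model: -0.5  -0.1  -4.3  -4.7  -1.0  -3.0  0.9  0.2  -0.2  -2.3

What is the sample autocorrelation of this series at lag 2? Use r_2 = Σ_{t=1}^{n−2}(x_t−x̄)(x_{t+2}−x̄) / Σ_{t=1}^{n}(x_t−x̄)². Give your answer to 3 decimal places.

-0.101

Mean x̄ = (-0.5 − 0.1 − 4.3 − 4.7 − 1.0 − 3.0 + 0.9 + 0.2 − 0.2 − 2.3)/10 = -1.5000
Numerator Σ_{t=1}^{8}(x_t−x̄)(x_{t+2}−x̄) = -3.4700
Denominator Σ(x_t−x̄)² = 34.5200
r_2 = -3.4700 / 34.5200 = -0.101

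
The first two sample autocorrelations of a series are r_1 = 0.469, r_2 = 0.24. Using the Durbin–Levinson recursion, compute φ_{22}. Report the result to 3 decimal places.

0.026

φ_{22} = (r_2 − r_1²) / (1 − r_1²)
r_1² = (0.469)² = 0.219961
Numerator = 0.24 − 0.2200 = 0.0200; denominator = 1 − 0.2200 = 0.7800
φ_{22} = 0.0200 / 0.7800 = 0.026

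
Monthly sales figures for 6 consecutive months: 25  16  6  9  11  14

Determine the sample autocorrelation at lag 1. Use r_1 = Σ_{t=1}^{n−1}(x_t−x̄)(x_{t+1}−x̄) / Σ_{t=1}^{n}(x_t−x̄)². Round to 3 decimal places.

0.243

Mean x̄ = (25 + 16 + 6 + 9 + 11 + 14)/6 = 13.5000
Deviations from mean: 11.5000, 2.5000, -7.5000, -4.5000, -2.5000, 0.5000
Σ(x_t−x̄)(x_{t+1}−x̄) = (28.7500) + (-18.7500) + (33.7500) + (11.2500) + (-1.2500) = 53.7500
Denominator Σ(x_t−x̄)² = 221.5000
r_1 = 53.7500 / 221.5000 = 0.243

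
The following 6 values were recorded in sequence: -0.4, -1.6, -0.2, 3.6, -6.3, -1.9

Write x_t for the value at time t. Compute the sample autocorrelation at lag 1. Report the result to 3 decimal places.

-0.328

Mean x̄ = (-0.4 − 1.6 − 0.2 + 3.6 − 6.3 − 1.9)/6 = -1.1333
Numerator Σ_{t=1}^{5}(x_t−x̄)(x_{t+1}−x̄) = -16.8544
Denominator Σ(x_t−x̄)² = 51.3133
r_1 = -16.8544 / 51.3133 = -0.328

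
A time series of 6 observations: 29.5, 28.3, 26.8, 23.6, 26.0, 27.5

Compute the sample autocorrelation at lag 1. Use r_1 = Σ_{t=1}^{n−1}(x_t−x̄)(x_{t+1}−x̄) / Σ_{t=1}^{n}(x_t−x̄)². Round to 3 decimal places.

Mean x̄ = (29.5 + 28.3 + 26.8 + 23.6 + 26.0 + 27.5)/6 = 26.9500
Σ(x_t−x̄)(x_{t+1}−x̄) = (3.4425) + (-0.2025) + (0.5025) + (3.1825) + (-0.5225) = 6.4025
Denominator Σ(x_t−x̄)² = 20.7750
r_1 = 6.4025 / 20.7750 = 0.308

0.308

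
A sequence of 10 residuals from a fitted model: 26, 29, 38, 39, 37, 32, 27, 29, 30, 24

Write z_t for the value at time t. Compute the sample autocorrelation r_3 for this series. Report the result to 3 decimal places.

Mean z̄ = (26 + 29 + 38 + 39 + 37 + 32 + 27 + 29 + 30 + 24)/10 = 31.1000
Numerator Σ_{t=1}^{7}(z_t−z̄)(z_{t+3}−z̄) = -63.1300
Denominator Σ(z_t−z̄)² = 248.9000
r_3 = -63.1300 / 248.9000 = -0.254

-0.254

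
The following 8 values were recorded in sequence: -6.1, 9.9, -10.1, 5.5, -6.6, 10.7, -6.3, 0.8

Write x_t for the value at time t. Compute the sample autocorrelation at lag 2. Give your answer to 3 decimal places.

0.626

Mean x̄ = (-6.1 + 9.9 − 10.1 + 5.5 − 6.6 + 10.7 − 6.3 + 0.8)/8 = -0.2750
Numerator Σ_{t=1}^{6}(x_t−x̄)(x_{t+2}−x̄) = 291.4213
Denominator Σ(x_t−x̄)² = 465.2550
r_2 = 291.4213 / 465.2550 = 0.626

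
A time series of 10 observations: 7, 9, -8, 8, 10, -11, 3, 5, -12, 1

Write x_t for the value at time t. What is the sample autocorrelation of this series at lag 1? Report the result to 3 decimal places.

-0.310

Mean x̄ = (7 + 9 − 8 + 8 + 10 − 11 + 3 + 5 − 12 + 1)/10 = 1.2000
Numerator Σ_{t=1}^{9}(x_t−x̄)(x_{t+1}−x̄) = -199.2400
Denominator Σ(x_t−x̄)² = 643.6000
r_1 = -199.2400 / 643.6000 = -0.310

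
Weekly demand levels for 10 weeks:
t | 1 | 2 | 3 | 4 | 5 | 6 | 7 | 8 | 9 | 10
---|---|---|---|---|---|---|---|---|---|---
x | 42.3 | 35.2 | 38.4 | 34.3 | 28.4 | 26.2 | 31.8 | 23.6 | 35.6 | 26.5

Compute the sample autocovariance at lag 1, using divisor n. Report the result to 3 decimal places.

3.408

Mean x̄ = (42.3 + 35.2 + 38.4 + 34.3 + 28.4 + 26.2 + 31.8 + 23.6 + 35.6 + 26.5)/10 = 32.2300
Σ_{t=1}^{9}(x_t−x̄)(x_{t+1}−x̄) = 34.0821
γ_1 = 34.0821 / 10 = 3.408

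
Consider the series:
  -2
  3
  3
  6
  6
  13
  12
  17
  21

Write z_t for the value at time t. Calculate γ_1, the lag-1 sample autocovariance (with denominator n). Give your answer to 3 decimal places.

27.587

Mean z̄ = (-2 + 3 + 3 + 6 + 6 + 13 + 12 + 17 + 21)/9 = 8.7778
Σ_{t=1}^{8}(z_t−z̄)(z_{t+1}−z̄) = 248.2840
γ_1 = 248.2840 / 9 = 27.587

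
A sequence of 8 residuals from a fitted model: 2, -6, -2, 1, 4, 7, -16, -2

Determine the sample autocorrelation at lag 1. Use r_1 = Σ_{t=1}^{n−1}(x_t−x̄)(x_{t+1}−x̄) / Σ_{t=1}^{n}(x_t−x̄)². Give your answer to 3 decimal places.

-0.200

Mean x̄ = (2 − 6 − 2 + 1 + 4 + 7 − 16 − 2)/8 = -1.5000
Deviations from mean: 3.5000, -4.5000, -0.5000, 2.5000, 5.5000, 8.5000, -14.5000, -0.5000
Numerator Σ_{t=1}^{7}(x_t−x̄)(x_{t+1}−x̄) = -70.2500
Denominator Σ(x_t−x̄)² = 352.0000
r_1 = -70.2500 / 352.0000 = -0.200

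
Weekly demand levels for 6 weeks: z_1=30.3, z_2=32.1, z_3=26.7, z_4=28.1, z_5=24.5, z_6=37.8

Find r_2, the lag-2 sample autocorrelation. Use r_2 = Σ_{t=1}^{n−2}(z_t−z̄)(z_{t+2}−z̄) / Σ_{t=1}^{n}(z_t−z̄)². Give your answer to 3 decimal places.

Mean z̄ = (30.3 + 32.1 + 26.7 + 28.1 + 24.5 + 37.8)/6 = 29.9167
Numerator Σ_{t=1}^{4}(z_t−z̄)(z_{t+2}−z̄) = -2.0972
Denominator Σ(z_t−z̄)² = 110.0483
r_2 = -2.0972 / 110.0483 = -0.019

-0.019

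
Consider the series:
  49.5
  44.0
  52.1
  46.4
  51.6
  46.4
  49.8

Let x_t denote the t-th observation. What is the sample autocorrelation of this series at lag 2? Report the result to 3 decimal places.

Mean x̄ = (49.5 + 44.0 + 52.1 + 46.4 + 51.6 + 46.4 + 49.8)/7 = 48.5429
Deviations from mean: 0.9571, -4.5429, 3.5571, -2.1429, 3.0571, -2.1429, 1.2571
Numerator Σ_{t=1}^{5}(x_t−x̄)(x_{t+2}−x̄) = 32.4492
Denominator Σ(x_t−x̄)² = 54.3171
r_2 = 32.4492 / 54.3171 = 0.597

0.597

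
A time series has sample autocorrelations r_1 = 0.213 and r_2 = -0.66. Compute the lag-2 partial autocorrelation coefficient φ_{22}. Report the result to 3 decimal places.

-0.739

φ_{22} = (r_2 − r_1²) / (1 − r_1²)
r_1² = (0.213)² = 0.045369
Numerator = -0.66 − 0.0454 = -0.7054; denominator = 1 − 0.0454 = 0.9546
φ_{22} = -0.7054 / 0.9546 = -0.739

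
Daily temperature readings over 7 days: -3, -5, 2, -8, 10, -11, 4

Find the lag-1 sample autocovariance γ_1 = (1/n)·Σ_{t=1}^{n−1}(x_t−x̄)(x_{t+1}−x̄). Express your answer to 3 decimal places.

-38.047

Mean x̄ = (-3 − 5 + 2 − 8 + 10 − 11 + 4)/7 = -1.5714
Σ_{t=1}^{6}(x_t−x̄)(x_{t+1}−x̄) = -266.3265
γ_1 = -266.3265 / 7 = -38.047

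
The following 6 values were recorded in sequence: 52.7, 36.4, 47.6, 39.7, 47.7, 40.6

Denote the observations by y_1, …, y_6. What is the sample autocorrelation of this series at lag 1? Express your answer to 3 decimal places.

-0.720

Mean ȳ = (52.7 + 36.4 + 47.6 + 39.7 + 47.7 + 40.6)/6 = 44.1167
Σ(y_t−ȳ)(y_{t+1}−ȳ) = (-66.2347) + (-26.8797) + (-15.3847) + (-15.8264) + (-12.6014) = -136.9269
Denominator Σ(y_t−ȳ)² = 190.0683
r_1 = -136.9269 / 190.0683 = -0.720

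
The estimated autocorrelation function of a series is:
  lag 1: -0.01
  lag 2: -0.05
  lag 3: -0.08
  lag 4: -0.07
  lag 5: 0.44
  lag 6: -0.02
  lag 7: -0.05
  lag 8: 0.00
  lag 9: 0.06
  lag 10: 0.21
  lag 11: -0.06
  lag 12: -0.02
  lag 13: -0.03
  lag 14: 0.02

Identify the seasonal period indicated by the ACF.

The largest autocorrelation is r_5 = 0.44, with a weaker echo at lag 10 (0.21); the remaining lags stay at or below 0.06.
The dominant spike at lag 5 indicates a seasonal period of 5.

5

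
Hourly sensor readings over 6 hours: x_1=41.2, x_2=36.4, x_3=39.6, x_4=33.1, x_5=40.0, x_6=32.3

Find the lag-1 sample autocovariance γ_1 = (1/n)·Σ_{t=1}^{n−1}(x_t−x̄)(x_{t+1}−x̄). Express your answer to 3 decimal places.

-6.690

Mean x̄ = (41.2 + 36.4 + 39.6 + 33.1 + 40.0 + 32.3)/6 = 37.1000
Deviations: 4.1000, -0.7000, 2.5000, -4.0000, 2.9000, -4.8000
Σ_{t=1}^{5}(x_t−x̄)(x_{t+1}−x̄) = -40.1400
γ_1 = -40.1400 / 6 = -6.690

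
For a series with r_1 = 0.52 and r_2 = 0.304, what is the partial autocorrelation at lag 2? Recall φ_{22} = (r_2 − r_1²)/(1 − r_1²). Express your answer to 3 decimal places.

0.046

φ_{22} = (r_2 − r_1²) / (1 − r_1²)
r_1² = (0.52)² = 0.2704
Numerator = 0.304 − 0.2704 = 0.0336; denominator = 1 − 0.2704 = 0.7296
φ_{22} = 0.0336 / 0.7296 = 0.046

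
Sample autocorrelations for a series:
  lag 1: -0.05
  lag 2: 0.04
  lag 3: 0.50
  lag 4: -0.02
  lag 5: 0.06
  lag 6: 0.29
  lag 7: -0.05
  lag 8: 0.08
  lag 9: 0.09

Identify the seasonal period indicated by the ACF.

The largest autocorrelation is r_3 = 0.50, with a weaker echo at lag 6 (0.29); the remaining lags stay at or below 0.09.
The dominant spike at lag 3 indicates a seasonal period of 3.

3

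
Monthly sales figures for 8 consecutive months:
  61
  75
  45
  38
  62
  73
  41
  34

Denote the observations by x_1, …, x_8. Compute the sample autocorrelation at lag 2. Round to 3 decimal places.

Mean x̄ = (61 + 75 + 45 + 38 + 62 + 73 + 41 + 34)/8 = 53.6250
Deviations from mean: 7.3750, 21.3750, -8.6250, -15.6250, 8.3750, 19.3750, -12.6250, -19.6250
Numerator Σ_{t=1}^{6}(x_t−x̄)(x_{t+2}−x̄) = -1258.5313
Denominator Σ(x_t−x̄)² = 1819.8750
r_2 = -1258.5313 / 1819.8750 = -0.692

-0.692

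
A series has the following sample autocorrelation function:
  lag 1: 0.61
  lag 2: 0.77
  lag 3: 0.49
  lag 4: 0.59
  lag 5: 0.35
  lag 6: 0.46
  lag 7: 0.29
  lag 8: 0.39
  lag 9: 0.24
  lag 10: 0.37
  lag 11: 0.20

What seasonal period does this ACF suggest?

The largest autocorrelation is r_2 = 0.77; the remaining lags stay at or below 0.61.
The dominant spike at lag 2 indicates a seasonal period of 2.

2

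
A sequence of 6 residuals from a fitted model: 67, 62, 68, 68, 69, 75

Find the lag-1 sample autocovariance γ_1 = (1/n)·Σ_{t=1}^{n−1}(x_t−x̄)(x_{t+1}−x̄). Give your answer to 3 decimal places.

Mean x̄ = (67 + 62 + 68 + 68 + 69 + 75)/6 = 68.1667
Deviations: -1.1667, -6.1667, -0.1667, -0.1667, 0.8333, 6.8333
Σ_{t=1}^{5}(x_t−x̄)(x_{t+1}−x̄) = 13.8056
γ_1 = 13.8056 / 6 = 2.301

2.301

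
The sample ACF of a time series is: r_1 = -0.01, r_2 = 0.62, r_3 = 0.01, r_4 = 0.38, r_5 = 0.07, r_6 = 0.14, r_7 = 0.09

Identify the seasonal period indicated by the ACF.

2

The largest autocorrelation is r_2 = 0.62, with a weaker echo at lag 4 (0.38); the remaining lags stay at or below 0.14.
The dominant spike at lag 2 indicates a seasonal period of 2.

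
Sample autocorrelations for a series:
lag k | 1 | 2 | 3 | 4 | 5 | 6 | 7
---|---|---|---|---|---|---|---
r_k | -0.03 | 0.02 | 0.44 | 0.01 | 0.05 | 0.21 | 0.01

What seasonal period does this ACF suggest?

The largest autocorrelation is r_3 = 0.44, with a weaker echo at lag 6 (0.21); the remaining lags stay at or below 0.05.
The dominant spike at lag 3 indicates a seasonal period of 3.

3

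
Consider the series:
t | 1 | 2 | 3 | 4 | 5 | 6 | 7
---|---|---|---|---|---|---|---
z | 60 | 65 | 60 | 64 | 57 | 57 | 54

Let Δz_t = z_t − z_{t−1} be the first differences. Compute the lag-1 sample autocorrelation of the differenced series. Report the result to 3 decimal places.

First differences Δz: 5, -5, 4, -7, 0, -3
Mean of differences = -1.0000
Numerator Σ(Δz_t−Δz̄)(Δz_{t+1}−Δz̄) = -82.0000
Denominator Σ(Δz_t−Δz̄)² = 118.0000
r_1(Δz) = -82.0000 / 118.0000 = -0.695

-0.695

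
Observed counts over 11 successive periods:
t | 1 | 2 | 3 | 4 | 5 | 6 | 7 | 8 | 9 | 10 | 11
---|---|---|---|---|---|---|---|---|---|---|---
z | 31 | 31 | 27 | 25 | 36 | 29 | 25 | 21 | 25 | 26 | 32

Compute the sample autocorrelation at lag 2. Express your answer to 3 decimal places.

Mean z̄ = (31 + 31 + 27 + 25 + 36 + 29 + 25 + 21 + 25 + 26 + 32)/11 = 28.0000
Numerator Σ_{t=1}^{9}(z_t−z̄)(z_{t+2}−z̄) = -43.0000
Denominator Σ(z_t−z̄)² = 180.0000
r_2 = -43.0000 / 180.0000 = -0.239

-0.239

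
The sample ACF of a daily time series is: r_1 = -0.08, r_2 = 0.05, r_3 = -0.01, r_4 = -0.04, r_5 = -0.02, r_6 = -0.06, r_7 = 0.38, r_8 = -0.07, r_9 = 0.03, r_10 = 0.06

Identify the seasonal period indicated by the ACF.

7

The largest autocorrelation is r_7 = 0.38; the remaining lags stay at or below 0.06.
The dominant spike at lag 7 indicates a seasonal period of 7.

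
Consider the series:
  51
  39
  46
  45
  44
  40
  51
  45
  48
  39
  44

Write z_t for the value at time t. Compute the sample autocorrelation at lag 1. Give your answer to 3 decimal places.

-0.451

Mean z̄ = (51 + 39 + 46 + 45 + 44 + 40 + 51 + 45 + 48 + 39 + 44)/11 = 44.7273
Numerator Σ_{t=1}^{10}(z_t−z̄)(z_{t+1}−z̄) = -81.2562
Denominator Σ(z_t−z̄)² = 180.1818
r_1 = -81.2562 / 180.1818 = -0.451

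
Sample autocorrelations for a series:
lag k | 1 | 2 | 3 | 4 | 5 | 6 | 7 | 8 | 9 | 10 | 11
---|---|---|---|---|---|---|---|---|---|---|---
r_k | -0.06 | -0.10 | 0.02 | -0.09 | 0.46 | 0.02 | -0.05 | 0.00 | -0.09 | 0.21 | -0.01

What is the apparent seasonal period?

The largest autocorrelation is r_5 = 0.46, with a weaker echo at lag 10 (0.21); the remaining lags stay at or below 0.02.
The dominant spike at lag 5 indicates a seasonal period of 5.

5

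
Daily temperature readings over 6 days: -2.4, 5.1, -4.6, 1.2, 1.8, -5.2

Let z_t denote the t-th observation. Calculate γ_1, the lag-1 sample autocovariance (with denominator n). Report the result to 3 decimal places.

-7.749

Mean z̄ = (-2.4 + 5.1 − 4.6 + 1.2 + 1.8 − 5.2)/6 = -0.6833
Σ_{t=1}^{5}(z_t−z̄)(z_{t+1}−z̄) = -46.4953
γ_1 = -46.4953 / 6 = -7.749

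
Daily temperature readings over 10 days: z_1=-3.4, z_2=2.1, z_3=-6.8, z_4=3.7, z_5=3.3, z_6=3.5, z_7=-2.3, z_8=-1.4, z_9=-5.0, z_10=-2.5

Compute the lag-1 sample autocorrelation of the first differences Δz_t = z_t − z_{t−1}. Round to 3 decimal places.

First differences Δz: 5.5, -8.9, 10.5, -0.4, 0.2, -5.8, 0.9, -3.6, 2.5
Mean of differences = 0.1000
Numerator Σ(Δz_t−Δz̄)(Δz_{t+1}−Δz̄) = -164.6000
Denominator Σ(Δz_t−Δz̄)² = 273.4800
r_1(Δz) = -164.6000 / 273.4800 = -0.602

-0.602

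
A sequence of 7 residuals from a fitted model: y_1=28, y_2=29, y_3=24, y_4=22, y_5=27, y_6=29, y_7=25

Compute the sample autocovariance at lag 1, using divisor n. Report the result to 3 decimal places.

0.519

Mean ȳ = (28 + 29 + 24 + 22 + 27 + 29 + 25)/7 = 26.2857
Σ_{t=1}^{6}(y_t−ȳ)(y_{t+1}−ȳ) = 3.6327
γ_1 = 3.6327 / 7 = 0.519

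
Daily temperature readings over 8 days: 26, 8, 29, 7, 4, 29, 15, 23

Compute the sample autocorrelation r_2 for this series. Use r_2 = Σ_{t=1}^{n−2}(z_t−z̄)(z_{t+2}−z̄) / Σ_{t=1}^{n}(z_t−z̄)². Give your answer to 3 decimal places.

0.025

Mean z̄ = (26 + 8 + 29 + 7 + 4 + 29 + 15 + 23)/8 = 17.6250
Deviations from mean: 8.3750, -9.6250, 11.3750, -10.6250, -13.6250, 11.3750, -2.6250, 5.3750
Σ(z_t−z̄)(z_{t+2}−z̄) = (95.2656) + (102.2656) + (-154.9844) + (-120.8594) + (35.7656) + (61.1406) = 18.5938
Denominator Σ(z_t−z̄)² = 755.8750
r_2 = 18.5938 / 755.8750 = 0.025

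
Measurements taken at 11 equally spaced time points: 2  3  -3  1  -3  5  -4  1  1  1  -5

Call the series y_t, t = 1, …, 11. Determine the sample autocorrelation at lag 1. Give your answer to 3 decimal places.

Mean ȳ = (2 + 3 − 3 + 1 − 3 + 5 − 4 + 1 + 1 + 1 − 5)/11 = -0.0909
Numerator Σ_{t=1}^{10}(y_t−ȳ)(y_{t+1}−ȳ) = -50.8264
Denominator Σ(y_t−ȳ)² = 100.9091
r_1 = -50.8264 / 100.9091 = -0.504

-0.504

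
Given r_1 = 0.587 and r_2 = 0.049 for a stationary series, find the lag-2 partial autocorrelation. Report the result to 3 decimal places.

φ_{22} = (r_2 − r_1²) / (1 − r_1²)
r_1² = (0.587)² = 0.344569
Numerator = 0.049 − 0.3446 = -0.2956; denominator = 1 − 0.3446 = 0.6554
φ_{22} = -0.2956 / 0.6554 = -0.451

-0.451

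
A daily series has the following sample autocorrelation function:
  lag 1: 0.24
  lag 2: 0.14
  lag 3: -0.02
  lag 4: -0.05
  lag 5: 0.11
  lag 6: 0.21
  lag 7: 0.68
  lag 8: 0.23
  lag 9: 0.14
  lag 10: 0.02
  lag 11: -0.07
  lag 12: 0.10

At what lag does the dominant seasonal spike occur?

7

The largest autocorrelation is r_7 = 0.68; the remaining lags stay at or below 0.24. The elevated value at lag 1 (0.24), dropping to 0.14 at lag 2, reflects decaying short-term dependence rather than seasonality.
The dominant spike at lag 7 indicates a seasonal period of 7.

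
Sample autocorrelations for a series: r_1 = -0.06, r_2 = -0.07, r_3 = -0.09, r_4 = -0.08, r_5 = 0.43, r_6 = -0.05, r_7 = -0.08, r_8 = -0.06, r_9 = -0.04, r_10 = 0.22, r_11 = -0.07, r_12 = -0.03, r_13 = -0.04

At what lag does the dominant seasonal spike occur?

5

The largest autocorrelation is r_5 = 0.43, with a weaker echo at lag 10 (0.22); the remaining lags stay at or below -0.03.
The dominant spike at lag 5 indicates a seasonal period of 5.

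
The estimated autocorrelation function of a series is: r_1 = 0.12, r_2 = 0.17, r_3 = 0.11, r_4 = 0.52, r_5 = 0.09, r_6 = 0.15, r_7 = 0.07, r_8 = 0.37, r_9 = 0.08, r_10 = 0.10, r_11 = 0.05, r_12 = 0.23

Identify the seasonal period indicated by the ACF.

4

The largest autocorrelation is r_4 = 0.52, with weaker echoes at lags 8 (0.37) and 12 (0.23); the remaining lags stay at or below 0.17.
The dominant spike at lag 4 indicates a seasonal period of 4.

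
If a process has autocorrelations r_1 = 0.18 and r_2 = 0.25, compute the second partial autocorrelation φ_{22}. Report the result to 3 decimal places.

0.225

φ_{22} = (r_2 − r_1²) / (1 − r_1²)
r_1² = (0.18)² = 0.0324
Numerator = 0.25 − 0.0324 = 0.2176; denominator = 1 − 0.0324 = 0.9676
φ_{22} = 0.2176 / 0.9676 = 0.225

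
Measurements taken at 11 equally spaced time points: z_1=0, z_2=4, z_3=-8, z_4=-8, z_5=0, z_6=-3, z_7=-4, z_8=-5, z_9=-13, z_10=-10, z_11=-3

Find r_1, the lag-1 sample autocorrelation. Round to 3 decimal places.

0.224

Mean z̄ = (0 + 4 − 8 − 8 + 0 − 3 − 4 − 5 − 13 − 10 − 3)/11 = -4.5455
Numerator Σ_{t=1}^{10}(z_t−z̄)(z_{t+1}−z̄) = 54.7025
Denominator Σ(z_t−z̄)² = 244.7273
r_1 = 54.7025 / 244.7273 = 0.224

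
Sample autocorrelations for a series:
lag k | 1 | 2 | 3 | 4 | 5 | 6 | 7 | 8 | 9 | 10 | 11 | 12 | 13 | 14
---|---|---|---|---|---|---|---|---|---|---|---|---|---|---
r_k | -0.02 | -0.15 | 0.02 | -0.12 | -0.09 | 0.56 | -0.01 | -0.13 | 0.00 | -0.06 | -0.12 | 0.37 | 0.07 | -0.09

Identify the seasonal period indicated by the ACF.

6

The largest autocorrelation is r_6 = 0.56, with a weaker echo at lag 12 (0.37); the remaining lags stay at or below 0.07.
The dominant spike at lag 6 indicates a seasonal period of 6.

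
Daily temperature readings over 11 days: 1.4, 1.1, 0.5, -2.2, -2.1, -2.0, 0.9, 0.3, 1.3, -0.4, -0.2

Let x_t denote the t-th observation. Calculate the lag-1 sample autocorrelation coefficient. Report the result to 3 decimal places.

Mean x̄ = (1.4 + 1.1 + 0.5 − 2.2 − 2.1 − 2.0 + 0.9 + 0.3 + 1.3 − 0.4 − 0.2)/11 = -0.1273
Numerator Σ_{t=1}^{10}(x_t−x̄)(x_{t+1}−x̄) = 7.8829
Denominator Σ(x_t−x̄)² = 19.2818
r_1 = 7.8829 / 19.2818 = 0.409

0.409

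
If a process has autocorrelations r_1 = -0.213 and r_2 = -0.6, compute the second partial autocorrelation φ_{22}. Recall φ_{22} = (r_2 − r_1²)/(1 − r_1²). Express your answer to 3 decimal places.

-0.676

φ_{22} = (r_2 − r_1²) / (1 − r_1²)
r_1² = (-0.213)² = 0.045369
Numerator = -0.6 − 0.0454 = -0.6454; denominator = 1 − 0.0454 = 0.9546
φ_{22} = -0.6454 / 0.9546 = -0.676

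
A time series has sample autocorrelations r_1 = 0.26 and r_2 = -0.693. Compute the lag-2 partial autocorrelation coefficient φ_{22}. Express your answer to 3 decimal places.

-0.816

φ_{22} = (r_2 − r_1²) / (1 − r_1²)
r_1² = (0.26)² = 0.0676
Numerator = -0.693 − 0.0676 = -0.7606; denominator = 1 − 0.0676 = 0.9324
φ_{22} = -0.7606 / 0.9324 = -0.816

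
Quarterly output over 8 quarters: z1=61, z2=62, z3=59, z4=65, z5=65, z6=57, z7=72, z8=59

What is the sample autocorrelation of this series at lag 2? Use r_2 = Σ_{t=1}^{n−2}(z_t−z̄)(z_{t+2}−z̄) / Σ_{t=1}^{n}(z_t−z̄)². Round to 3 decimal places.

0.153

Mean z̄ = (61 + 62 + 59 + 65 + 65 + 57 + 72 + 59)/8 = 62.5000
Σ(z_t−z̄)(z_{t+2}−z̄) = (5.2500) + (-1.2500) + (-8.7500) + (-13.7500) + (23.7500) + (19.2500) = 24.5000
Denominator Σ(z_t−z̄)² = 160.0000
r_2 = 24.5000 / 160.0000 = 0.153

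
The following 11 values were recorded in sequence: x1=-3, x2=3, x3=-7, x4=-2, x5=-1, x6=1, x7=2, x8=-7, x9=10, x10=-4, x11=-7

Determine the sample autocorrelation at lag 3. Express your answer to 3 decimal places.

Mean x̄ = (-3 + 3 − 7 − 2 − 1 + 1 + 2 − 7 + 10 − 4 − 7)/11 = -1.3636
Numerator Σ_{t=1}^{8}(x_t−x̄)(x_{t+3}−x̄) = 34.8760
Denominator Σ(x_t−x̄)² = 270.5455
r_3 = 34.8760 / 270.5455 = 0.129

0.129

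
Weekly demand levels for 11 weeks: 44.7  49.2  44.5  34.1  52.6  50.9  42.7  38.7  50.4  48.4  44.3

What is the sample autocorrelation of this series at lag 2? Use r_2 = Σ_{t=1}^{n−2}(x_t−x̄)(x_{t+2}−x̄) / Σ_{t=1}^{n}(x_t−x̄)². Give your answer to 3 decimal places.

Mean x̄ = (44.7 + 49.2 + 44.5 + 34.1 + 52.6 + 50.9 + 42.7 + 38.7 + 50.4 + 48.4 + 44.3)/11 = 45.5000
Numerator Σ_{t=1}^{9}(x_t−x̄)(x_{t+2}−x̄) = -205.9600
Denominator Σ(x_t−x̄)² = 312.8000
r_2 = -205.9600 / 312.8000 = -0.658

-0.658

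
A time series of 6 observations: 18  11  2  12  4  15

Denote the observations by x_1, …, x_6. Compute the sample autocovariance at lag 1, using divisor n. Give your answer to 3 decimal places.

-9.074

Mean x̄ = (18 + 11 + 2 + 12 + 4 + 15)/6 = 10.3333
Σ_{t=1}^{5}(x_t−x̄)(x_{t+1}−x̄) = -54.4444
γ_1 = -54.4444 / 6 = -9.074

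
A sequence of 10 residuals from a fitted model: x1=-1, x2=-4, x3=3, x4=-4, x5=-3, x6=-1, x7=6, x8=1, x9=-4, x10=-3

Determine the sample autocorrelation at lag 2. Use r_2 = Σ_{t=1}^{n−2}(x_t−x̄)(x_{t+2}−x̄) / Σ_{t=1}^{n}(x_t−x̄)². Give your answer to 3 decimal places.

-0.365

Mean x̄ = (-1 − 4 + 3 − 4 − 3 − 1 + 6 + 1 − 4 − 3)/10 = -1.0000
Numerator Σ_{t=1}^{8}(x_t−x̄)(x_{t+2}−x̄) = -38.0000
Denominator Σ(x_t−x̄)² = 104.0000
r_2 = -38.0000 / 104.0000 = -0.365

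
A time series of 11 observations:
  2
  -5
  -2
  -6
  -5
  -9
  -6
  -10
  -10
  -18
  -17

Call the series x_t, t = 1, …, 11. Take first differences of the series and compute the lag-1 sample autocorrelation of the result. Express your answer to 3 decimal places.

-0.699

First differences Δx: -7, 3, -4, 1, -4, 3, -4, 0, -8, 1
Mean of differences = -1.9000
Numerator Σ(Δx_t−Δx̄)(Δx_{t+1}−Δx̄) = -101.3100
Denominator Σ(Δx_t−Δx̄)² = 144.9000
r_1(Δx) = -101.3100 / 144.9000 = -0.699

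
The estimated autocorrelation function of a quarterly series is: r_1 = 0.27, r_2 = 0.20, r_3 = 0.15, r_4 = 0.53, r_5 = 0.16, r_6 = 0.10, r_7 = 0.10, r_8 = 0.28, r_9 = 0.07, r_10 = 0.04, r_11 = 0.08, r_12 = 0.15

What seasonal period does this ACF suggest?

4

The largest autocorrelation is r_4 = 0.53, with a weaker echo at lag 8 (0.28); the remaining lags stay at or below 0.27. The elevated value at lag 1 (0.27), dropping to 0.20 at lag 2, reflects decaying short-term dependence rather than seasonality.
The dominant spike at lag 4 indicates a seasonal period of 4.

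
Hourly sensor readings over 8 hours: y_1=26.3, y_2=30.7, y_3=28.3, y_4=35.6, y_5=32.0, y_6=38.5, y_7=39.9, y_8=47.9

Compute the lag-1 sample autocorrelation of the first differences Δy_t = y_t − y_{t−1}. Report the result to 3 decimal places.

First differences Δy: 4.4, -2.4, 7.3, -3.6, 6.5, 1.4, 8.0
Mean of differences = 3.0857
Numerator Σ(Δy_t−Δȳ)(Δy_{t+1}−Δȳ) = -95.3702
Denominator Σ(Δy_t−Δȳ)² = 132.9286
r_1(Δy) = -95.3702 / 132.9286 = -0.717

-0.717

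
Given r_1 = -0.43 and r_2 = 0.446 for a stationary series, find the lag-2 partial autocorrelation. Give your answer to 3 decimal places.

0.320

φ_{22} = (r_2 − r_1²) / (1 − r_1²)
r_1² = (-0.43)² = 0.1849
Numerator = 0.446 − 0.1849 = 0.2611; denominator = 1 − 0.1849 = 0.8151
φ_{22} = 0.2611 / 0.8151 = 0.320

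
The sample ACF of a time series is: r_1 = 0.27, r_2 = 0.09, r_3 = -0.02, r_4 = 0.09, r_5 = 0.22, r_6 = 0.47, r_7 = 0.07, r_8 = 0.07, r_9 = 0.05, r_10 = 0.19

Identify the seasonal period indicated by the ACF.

The largest autocorrelation is r_6 = 0.47; the remaining lags stay at or below 0.27.
The dominant spike at lag 6 indicates a seasonal period of 6.

6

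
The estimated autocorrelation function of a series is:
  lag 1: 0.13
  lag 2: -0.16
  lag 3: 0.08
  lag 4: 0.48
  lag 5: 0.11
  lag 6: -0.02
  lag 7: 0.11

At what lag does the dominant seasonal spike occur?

4

The largest autocorrelation is r_4 = 0.48; the remaining lags stay at or below 0.13.
The dominant spike at lag 4 indicates a seasonal period of 4.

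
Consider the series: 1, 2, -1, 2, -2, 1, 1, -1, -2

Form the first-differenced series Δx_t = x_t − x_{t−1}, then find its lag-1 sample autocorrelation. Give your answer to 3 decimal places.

-0.737

First differences Δx: 1, -3, 3, -4, 3, 0, -2, -1
Mean of differences = -0.3750
Numerator Σ(Δx_t−Δx̄)(Δx_{t+1}−Δx̄) = -35.2656
Denominator Σ(Δx_t−Δx̄)² = 47.8750
r_1(Δx) = -35.2656 / 47.8750 = -0.737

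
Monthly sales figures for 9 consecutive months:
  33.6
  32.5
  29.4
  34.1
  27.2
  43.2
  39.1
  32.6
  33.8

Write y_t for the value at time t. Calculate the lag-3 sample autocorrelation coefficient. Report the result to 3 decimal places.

Mean ȳ = (33.6 + 32.5 + 29.4 + 34.1 + 27.2 + 43.2 + 39.1 + 32.6 + 33.8)/9 = 33.9444
Numerator Σ_{t=1}^{6}(y_t−ȳ)(y_{t+3}−ȳ) = -23.8404
Denominator Σ(y_t−ȳ)² = 182.4422
r_3 = -23.8404 / 182.4422 = -0.131

-0.131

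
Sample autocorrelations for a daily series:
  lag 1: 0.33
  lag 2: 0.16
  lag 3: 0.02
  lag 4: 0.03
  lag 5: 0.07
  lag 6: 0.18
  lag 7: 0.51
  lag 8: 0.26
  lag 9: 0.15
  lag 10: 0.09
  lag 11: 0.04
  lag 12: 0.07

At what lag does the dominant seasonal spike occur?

7

The largest autocorrelation is r_7 = 0.51; the remaining lags stay at or below 0.33. The elevated value at lag 1 (0.33), dropping to 0.16 at lag 2, reflects decaying short-term dependence rather than seasonality.
The dominant spike at lag 7 indicates a seasonal period of 7.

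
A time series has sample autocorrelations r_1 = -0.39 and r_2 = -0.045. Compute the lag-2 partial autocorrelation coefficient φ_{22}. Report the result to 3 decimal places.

-0.232

φ_{22} = (r_2 − r_1²) / (1 − r_1²)
r_1² = (-0.39)² = 0.1521
Numerator = -0.045 − 0.1521 = -0.1971; denominator = 1 − 0.1521 = 0.8479
φ_{22} = -0.1971 / 0.8479 = -0.232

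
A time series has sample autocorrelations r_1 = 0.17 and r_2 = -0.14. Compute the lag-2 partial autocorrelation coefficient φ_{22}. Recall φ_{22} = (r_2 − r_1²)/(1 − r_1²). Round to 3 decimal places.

-0.174

φ_{22} = (r_2 − r_1²) / (1 − r_1²)
r_1² = (0.17)² = 0.0289
Numerator = -0.14 − 0.0289 = -0.1689; denominator = 1 − 0.0289 = 0.9711
φ_{22} = -0.1689 / 0.9711 = -0.174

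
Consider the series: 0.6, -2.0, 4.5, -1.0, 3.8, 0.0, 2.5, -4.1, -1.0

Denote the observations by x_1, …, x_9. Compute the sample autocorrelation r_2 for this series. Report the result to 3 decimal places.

0.396

Mean x̄ = (0.6 − 2.0 + 4.5 − 1.0 + 3.8 + 0.0 + 2.5 − 4.1 − 1.0)/9 = 0.3667
Σ(x_t−x̄)(x_{t+2}−x̄) = (0.9644) + (3.2344) + (14.1911) + (0.5011) + (7.3244) + (1.6378) + (-2.9156) = 24.9378
Denominator Σ(x_t−x̄)² = 62.9000
r_2 = 24.9378 / 62.9000 = 0.396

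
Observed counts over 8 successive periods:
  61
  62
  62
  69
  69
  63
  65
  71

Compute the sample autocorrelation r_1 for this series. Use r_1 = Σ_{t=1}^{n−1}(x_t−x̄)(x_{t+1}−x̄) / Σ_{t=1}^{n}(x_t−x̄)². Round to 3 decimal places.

Mean x̄ = (61 + 62 + 62 + 69 + 69 + 63 + 65 + 71)/8 = 65.2500
Deviations from mean: -4.2500, -3.2500, -3.2500, 3.7500, 3.7500, -2.2500, -0.2500, 5.7500
Numerator Σ_{t=1}^{7}(x_t−x̄)(x_{t+1}−x̄) = 16.9375
Denominator Σ(x_t−x̄)² = 105.5000
r_1 = 16.9375 / 105.5000 = 0.161

0.161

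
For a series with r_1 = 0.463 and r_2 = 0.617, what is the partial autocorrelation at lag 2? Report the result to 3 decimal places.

φ_{22} = (r_2 − r_1²) / (1 − r_1²)
r_1² = (0.463)² = 0.214369
Numerator = 0.617 − 0.2144 = 0.4026; denominator = 1 − 0.2144 = 0.7856
φ_{22} = 0.4026 / 0.7856 = 0.512

0.512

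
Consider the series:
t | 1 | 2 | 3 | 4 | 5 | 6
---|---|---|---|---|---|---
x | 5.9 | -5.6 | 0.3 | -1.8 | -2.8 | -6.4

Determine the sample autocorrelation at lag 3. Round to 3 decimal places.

Mean x̄ = (5.9 − 5.6 + 0.3 − 1.8 − 2.8 − 6.4)/6 = -1.7333
Deviations from mean: 7.6333, -3.8667, 2.0333, -0.0667, -1.0667, -4.6667
Σ(x_t−x̄)(x_{t+3}−x̄) = (-0.5089) + (4.1244) + (-9.4889) = -5.8733
Denominator Σ(x_t−x̄)² = 100.2733
r_3 = -5.8733 / 100.2733 = -0.059

-0.059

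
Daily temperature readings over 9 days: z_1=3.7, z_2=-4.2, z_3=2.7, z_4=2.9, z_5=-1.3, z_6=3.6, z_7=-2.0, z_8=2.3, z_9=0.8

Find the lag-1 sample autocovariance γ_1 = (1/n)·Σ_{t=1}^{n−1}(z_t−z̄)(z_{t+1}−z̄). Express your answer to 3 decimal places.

Mean z̄ = (3.7 − 4.2 + 2.7 + 2.9 − 1.3 + 3.6 − 2.0 + 2.3 + 0.8)/9 = 0.9444
Σ_{t=1}^{8}(z_t−z̄)(z_{t+1}−z̄) = -42.1298
γ_1 = -42.1298 / 9 = -4.681

-4.681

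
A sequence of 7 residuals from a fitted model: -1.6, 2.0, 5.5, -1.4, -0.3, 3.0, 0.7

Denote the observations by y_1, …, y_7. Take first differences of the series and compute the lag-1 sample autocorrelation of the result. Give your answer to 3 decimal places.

-0.265

First differences Δy: 3.6, 3.5, -6.9, 1.1, 3.3, -2.3
Mean of differences = 0.3833
Numerator Σ(Δy_t−Δȳ)(Δy_{t+1}−Δȳ) = -23.6303
Denominator Σ(Δy_t−Δȳ)² = 89.3283
r_1(Δy) = -23.6303 / 89.3283 = -0.265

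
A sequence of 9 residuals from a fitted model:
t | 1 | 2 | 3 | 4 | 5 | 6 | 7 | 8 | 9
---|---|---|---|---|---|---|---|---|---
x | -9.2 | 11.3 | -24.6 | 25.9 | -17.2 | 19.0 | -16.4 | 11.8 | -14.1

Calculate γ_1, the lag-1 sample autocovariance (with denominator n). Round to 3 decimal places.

Mean x̄ = (-9.2 + 11.3 − 24.6 + 25.9 − 17.2 + 19.0 − 16.4 + 11.8 − 14.1)/9 = -1.5000
Σ_{t=1}^{8}(x_t−x̄)(x_{t+1}−x̄) = -2450.4100
γ_1 = -2450.4100 / 9 = -272.268

-272.268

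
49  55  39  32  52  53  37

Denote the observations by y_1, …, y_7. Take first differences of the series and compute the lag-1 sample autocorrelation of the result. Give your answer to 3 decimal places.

First differences Δy: 6, -16, -7, 20, 1, -16
Mean of differences = -2.0000
Numerator Σ(Δy_t−Δȳ)(Δy_{t+1}−Δȳ) = -128.0000
Denominator Σ(Δy_t−Δȳ)² = 974.0000
r_1(Δy) = -128.0000 / 974.0000 = -0.131

-0.131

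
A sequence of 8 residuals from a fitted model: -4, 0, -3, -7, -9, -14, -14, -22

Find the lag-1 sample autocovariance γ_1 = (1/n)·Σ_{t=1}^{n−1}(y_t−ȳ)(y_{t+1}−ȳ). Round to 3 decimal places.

Mean ȳ = (-4 + 0 − 3 − 7 − 9 − 14 − 14 − 22)/8 = -9.1250
Σ_{t=1}^{7}(y_t−ȳ)(y_{t+1}−ȳ) = 201.8594
γ_1 = 201.8594 / 8 = 25.232

25.232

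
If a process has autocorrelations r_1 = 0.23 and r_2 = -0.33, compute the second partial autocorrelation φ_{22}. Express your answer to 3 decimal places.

-0.404

φ_{22} = (r_2 − r_1²) / (1 − r_1²)
r_1² = (0.23)² = 0.0529
Numerator = -0.33 − 0.0529 = -0.3829; denominator = 1 − 0.0529 = 0.9471
φ_{22} = -0.3829 / 0.9471 = -0.404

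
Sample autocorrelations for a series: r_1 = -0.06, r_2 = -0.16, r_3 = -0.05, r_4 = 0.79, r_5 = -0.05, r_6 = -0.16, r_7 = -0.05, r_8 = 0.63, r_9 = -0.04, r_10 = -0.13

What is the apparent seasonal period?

The largest autocorrelation is r_4 = 0.79, with a weaker echo at lag 8 (0.63); the remaining lags stay at or below -0.04.
The dominant spike at lag 4 indicates a seasonal period of 4.

4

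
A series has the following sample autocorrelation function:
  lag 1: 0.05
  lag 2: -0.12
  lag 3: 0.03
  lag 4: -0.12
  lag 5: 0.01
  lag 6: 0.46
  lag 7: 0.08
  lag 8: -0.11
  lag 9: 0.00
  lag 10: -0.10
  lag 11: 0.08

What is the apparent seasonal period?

The largest autocorrelation is r_6 = 0.46; the remaining lags stay at or below 0.08.
The dominant spike at lag 6 indicates a seasonal period of 6.

6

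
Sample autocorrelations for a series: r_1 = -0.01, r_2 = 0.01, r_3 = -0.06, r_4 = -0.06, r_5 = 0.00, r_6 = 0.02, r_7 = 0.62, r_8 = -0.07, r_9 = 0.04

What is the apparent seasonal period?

7

The largest autocorrelation is r_7 = 0.62; the remaining lags stay at or below 0.04.
The dominant spike at lag 7 indicates a seasonal period of 7.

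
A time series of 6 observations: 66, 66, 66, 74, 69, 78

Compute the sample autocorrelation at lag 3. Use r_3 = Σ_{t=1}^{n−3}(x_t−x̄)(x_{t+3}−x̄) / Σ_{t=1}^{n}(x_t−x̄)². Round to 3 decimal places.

Mean x̄ = (66 + 66 + 66 + 74 + 69 + 78)/6 = 69.8333
Deviations from mean: -3.8333, -3.8333, -3.8333, 4.1667, -0.8333, 8.1667
Σ(x_t−x̄)(x_{t+3}−x̄) = (-15.9722) + (3.1944) + (-31.3056) = -44.0833
Denominator Σ(x_t−x̄)² = 128.8333
r_3 = -44.0833 / 128.8333 = -0.342

-0.342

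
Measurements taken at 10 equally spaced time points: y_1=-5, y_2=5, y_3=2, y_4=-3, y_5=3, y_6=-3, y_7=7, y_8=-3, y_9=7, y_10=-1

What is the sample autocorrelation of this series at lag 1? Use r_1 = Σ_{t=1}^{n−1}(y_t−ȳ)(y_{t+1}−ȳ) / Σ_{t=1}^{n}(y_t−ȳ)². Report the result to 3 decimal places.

-0.682

Mean ȳ = (-5 + 5 + 2 − 3 + 3 − 3 + 7 − 3 + 7 − 1)/10 = 0.9000
Numerator Σ_{t=1}^{9}(y_t−ȳ)(y_{t+1}−ȳ) = -123.3100
Denominator Σ(y_t−ȳ)² = 180.9000
r_1 = -123.3100 / 180.9000 = -0.682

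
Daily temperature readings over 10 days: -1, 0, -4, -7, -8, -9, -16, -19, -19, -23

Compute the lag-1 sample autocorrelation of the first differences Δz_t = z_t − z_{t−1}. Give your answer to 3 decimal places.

First differences Δz: 1, -4, -3, -1, -1, -7, -3, 0, -4
Mean of differences = -2.4444
Numerator Σ(Δz_t−Δz̄)(Δz_{t+1}−Δz̄) = -12.4198
Denominator Σ(Δz_t−Δz̄)² = 48.2222
r_1(Δz) = -12.4198 / 48.2222 = -0.258

-0.258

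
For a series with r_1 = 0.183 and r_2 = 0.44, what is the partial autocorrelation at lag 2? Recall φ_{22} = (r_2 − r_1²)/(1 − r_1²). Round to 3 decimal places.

φ_{22} = (r_2 − r_1²) / (1 − r_1²)
r_1² = (0.183)² = 0.033489
Numerator = 0.44 − 0.0335 = 0.4065; denominator = 1 − 0.0335 = 0.9665
φ_{22} = 0.4065 / 0.9665 = 0.421

0.421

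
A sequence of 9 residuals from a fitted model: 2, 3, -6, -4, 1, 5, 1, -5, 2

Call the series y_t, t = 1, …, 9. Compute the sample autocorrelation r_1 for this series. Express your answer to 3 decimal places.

Mean ȳ = (2 + 3 − 6 − 4 + 1 + 5 + 1 − 5 + 2)/9 = -0.1111
Numerator Σ_{t=1}^{8}(y_t−ȳ)(y_{t+1}−ȳ) = 2.4321
Denominator Σ(y_t−ȳ)² = 120.8889
r_1 = 2.4321 / 120.8889 = 0.020

0.020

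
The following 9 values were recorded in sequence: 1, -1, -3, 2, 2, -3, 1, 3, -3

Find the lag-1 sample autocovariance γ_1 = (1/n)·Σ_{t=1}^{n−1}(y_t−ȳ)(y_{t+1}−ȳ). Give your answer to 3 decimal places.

Mean ȳ = (1 − 1 − 3 + 2 + 2 − 3 + 1 + 3 − 3)/9 = -0.1111
Σ_{t=1}^{8}(y_t−ȳ)(y_{t+1}−ȳ) = -14.9012
γ_1 = -14.9012 / 9 = -1.656

-1.656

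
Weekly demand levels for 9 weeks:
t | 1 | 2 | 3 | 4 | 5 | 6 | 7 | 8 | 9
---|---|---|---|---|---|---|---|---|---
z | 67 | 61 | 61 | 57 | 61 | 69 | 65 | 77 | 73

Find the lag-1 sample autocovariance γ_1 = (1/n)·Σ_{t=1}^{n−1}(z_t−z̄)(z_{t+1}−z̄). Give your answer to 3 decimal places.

Mean z̄ = (67 + 61 + 61 + 57 + 61 + 69 + 65 + 77 + 73)/9 = 65.6667
Σ_{t=1}^{8}(z_t−z̄)(z_{t+1}−z̄) = 154.2222
γ_1 = 154.2222 / 9 = 17.136

17.136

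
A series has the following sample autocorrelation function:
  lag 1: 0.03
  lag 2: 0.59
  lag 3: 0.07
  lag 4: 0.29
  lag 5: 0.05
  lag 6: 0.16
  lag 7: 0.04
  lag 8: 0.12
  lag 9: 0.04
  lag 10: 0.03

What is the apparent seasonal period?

The largest autocorrelation is r_2 = 0.59, with weaker echoes at lags 4 (0.29) and 6 (0.16); the remaining lags stay at or below 0.12.
The dominant spike at lag 2 indicates a seasonal period of 2.

2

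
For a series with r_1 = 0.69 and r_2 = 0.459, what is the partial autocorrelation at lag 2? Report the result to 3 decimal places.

φ_{22} = (r_2 − r_1²) / (1 − r_1²)
r_1² = (0.69)² = 0.4761
Numerator = 0.459 − 0.4761 = -0.0171; denominator = 1 − 0.4761 = 0.5239
φ_{22} = -0.0171 / 0.5239 = -0.033

-0.033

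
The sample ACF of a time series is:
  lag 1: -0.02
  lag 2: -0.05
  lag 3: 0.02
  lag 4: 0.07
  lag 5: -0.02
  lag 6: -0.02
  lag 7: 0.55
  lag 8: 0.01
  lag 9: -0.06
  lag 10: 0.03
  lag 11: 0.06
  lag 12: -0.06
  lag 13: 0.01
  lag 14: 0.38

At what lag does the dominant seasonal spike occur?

7

The largest autocorrelation is r_7 = 0.55, with a weaker echo at lag 14 (0.38); the remaining lags stay at or below 0.07.
The dominant spike at lag 7 indicates a seasonal period of 7.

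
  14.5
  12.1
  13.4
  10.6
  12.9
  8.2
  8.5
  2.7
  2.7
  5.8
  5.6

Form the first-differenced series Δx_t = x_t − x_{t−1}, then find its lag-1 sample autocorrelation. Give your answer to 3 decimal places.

First differences Δx: -2.4, 1.3, -2.8, 2.3, -4.7, 0.3, -5.8, 0.0, 3.1, -0.2
Mean of differences = -0.8900
Numerator Σ(Δx_t−Δx̄)(Δx_{t+1}−Δx̄) = -34.1791
Denominator Σ(Δx_t−Δx̄)² = 78.1290
r_1(Δx) = -34.1791 / 78.1290 = -0.437

-0.437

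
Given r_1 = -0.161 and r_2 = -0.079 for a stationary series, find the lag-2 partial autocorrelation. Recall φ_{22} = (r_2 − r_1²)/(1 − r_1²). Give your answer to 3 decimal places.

-0.108

φ_{22} = (r_2 − r_1²) / (1 − r_1²)
r_1² = (-0.161)² = 0.025921
Numerator = -0.079 − 0.0259 = -0.1049; denominator = 1 − 0.0259 = 0.9741
φ_{22} = -0.1049 / 0.9741 = -0.108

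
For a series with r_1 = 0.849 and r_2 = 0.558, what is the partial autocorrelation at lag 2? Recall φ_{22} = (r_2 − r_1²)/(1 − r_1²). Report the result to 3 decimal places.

-0.583

φ_{22} = (r_2 − r_1²) / (1 − r_1²)
r_1² = (0.849)² = 0.720801
Numerator = 0.558 − 0.7208 = -0.1628; denominator = 1 − 0.7208 = 0.2792
φ_{22} = -0.1628 / 0.2792 = -0.583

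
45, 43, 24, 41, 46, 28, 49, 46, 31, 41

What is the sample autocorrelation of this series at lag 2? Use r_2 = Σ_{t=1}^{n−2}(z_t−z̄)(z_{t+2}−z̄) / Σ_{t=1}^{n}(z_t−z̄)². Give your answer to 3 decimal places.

Mean z̄ = (45 + 43 + 24 + 41 + 46 + 28 + 49 + 46 + 31 + 41)/10 = 39.4000
Numerator Σ_{t=1}^{8}(z_t−z̄)(z_{t+2}−z̄) = -282.3200
Denominator Σ(z_t−z̄)² = 666.4000
r_2 = -282.3200 / 666.4000 = -0.424

-0.424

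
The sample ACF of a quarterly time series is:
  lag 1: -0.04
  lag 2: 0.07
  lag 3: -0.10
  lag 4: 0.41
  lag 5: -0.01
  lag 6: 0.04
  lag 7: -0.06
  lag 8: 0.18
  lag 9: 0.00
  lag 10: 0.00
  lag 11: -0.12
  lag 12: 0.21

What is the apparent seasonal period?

The largest autocorrelation is r_4 = 0.41, with weaker echoes at lags 8 (0.18) and 12 (0.21); the remaining lags stay at or below 0.07.
The dominant spike at lag 4 indicates a seasonal period of 4.

4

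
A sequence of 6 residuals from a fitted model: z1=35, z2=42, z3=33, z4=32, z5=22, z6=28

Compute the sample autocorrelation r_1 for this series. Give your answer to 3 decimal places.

0.354

Mean z̄ = (35 + 42 + 33 + 32 + 22 + 28)/6 = 32.0000
Deviations from mean: 3.0000, 10.0000, 1.0000, 0.0000, -10.0000, -4.0000
Numerator Σ_{t=1}^{5}(z_t−z̄)(z_{t+1}−z̄) = 80.0000
Denominator Σ(z_t−z̄)² = 226.0000
r_1 = 80.0000 / 226.0000 = 0.354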